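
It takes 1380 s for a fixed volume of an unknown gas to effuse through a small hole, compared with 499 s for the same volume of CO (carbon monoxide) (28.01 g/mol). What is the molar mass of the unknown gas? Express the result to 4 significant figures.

214.2 g/mol

Using Graham's law: t_X/t_CO = √(M_X/M_CO).
1380/499 = 2.766 = √(M_X/28.01)
M_X = 28.01 × 2.766² = 28.01 × 7.648 = 214.2 g/mol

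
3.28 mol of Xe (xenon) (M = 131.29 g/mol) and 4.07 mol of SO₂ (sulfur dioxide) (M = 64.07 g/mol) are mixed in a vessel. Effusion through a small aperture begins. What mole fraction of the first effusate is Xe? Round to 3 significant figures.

0.360

Rate_i ∝ x_i/√M_i (Graham's law weighted by mole fraction), so the effusate composition follows n_i/√M_i.
So x_Xe in the escaping gas = (n_Xe/√M_Xe) / Σ(n_i/√M_i)
= (3.28/√131.29) / (3.28/√131.29 + 4.07/√64.07) = 0.2863/(0.2863 + 0.5085) = 0.360.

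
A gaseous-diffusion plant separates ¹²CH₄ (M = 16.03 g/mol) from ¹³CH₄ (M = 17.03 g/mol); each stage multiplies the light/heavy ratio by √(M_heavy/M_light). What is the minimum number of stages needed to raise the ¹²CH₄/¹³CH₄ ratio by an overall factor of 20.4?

With α = √(17.03/16.03) per stage, ln α = ½ ln(1.06238) = 0.03026.
Need α^N ≥ 20.4 ⇒ N ≥ ln(20.4) / ln α = 3.016 / 0.03026 = 99.66.
So at least 100 stages are needed.

100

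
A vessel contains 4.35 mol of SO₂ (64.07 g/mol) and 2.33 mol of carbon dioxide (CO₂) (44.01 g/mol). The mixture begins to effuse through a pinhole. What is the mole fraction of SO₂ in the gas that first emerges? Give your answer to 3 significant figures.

0.607

The effusion rate of species i is ∝ p_i/√M_i ∝ n_i/√M_i.
Mole fraction of SO₂ in the effusate = (n_SO₂/√M_SO₂) / (n_SO₂/√M_SO₂ + n_CO₂/√M_CO₂)
= (4.35/√64.07) / (4.35/√64.07 + 2.33/√44.01) = 0.5435/(0.5435 + 0.3512) = 0.607.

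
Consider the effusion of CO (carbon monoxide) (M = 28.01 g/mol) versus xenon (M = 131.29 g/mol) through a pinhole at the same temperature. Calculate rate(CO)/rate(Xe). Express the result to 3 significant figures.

By Graham's law, rate_CO/rate_Xe = √(M_Xe/M_CO) = √(131.29/28.01) = √4.687 = 2.17.

2.17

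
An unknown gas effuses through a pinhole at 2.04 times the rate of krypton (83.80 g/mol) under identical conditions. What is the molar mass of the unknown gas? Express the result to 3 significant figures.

20.1 g/mol

Using Graham's law: rate_X/rate_Kr = √(M_Kr/M_X).
2.04 = √(83.80/M_X)
M_X = 83.80 / 2.04² = 83.80 / 4.162 = 20.1 g/mol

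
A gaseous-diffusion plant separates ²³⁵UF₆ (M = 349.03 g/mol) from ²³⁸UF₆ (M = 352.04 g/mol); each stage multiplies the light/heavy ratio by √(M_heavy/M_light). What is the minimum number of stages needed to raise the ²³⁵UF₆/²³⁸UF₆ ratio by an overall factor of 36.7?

840

Per stage α = (352.04/349.03)^(1/2) = 1.00862^0.5, giving ln α = 0.004293.
Need α^N ≥ 36.7 ⇒ N ≥ ln(36.7) / ln α = 3.603 / 0.004293 = 839.13.
Minimum whole number of stages: N = 840.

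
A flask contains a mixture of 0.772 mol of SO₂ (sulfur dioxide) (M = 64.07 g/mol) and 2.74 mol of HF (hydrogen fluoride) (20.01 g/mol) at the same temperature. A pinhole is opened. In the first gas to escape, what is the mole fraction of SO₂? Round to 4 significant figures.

Rate_i ∝ x_i/√M_i (Graham's law weighted by mole fraction), so the effusate composition follows n_i/√M_i.
So x_SO₂ in the escaping gas = (n_SO₂/√M_SO₂) / Σ(n_i/√M_i)
= (0.772/√64.07) / (0.772/√64.07 + 2.74/√20.01) = 0.09645/(0.09645 + 0.6125) = 0.1360.

0.1360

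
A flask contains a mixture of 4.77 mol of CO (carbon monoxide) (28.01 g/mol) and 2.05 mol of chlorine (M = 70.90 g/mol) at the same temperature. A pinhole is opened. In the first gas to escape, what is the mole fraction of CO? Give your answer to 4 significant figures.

0.7873

Rate_i ∝ x_i/√M_i (Graham's law weighted by mole fraction), so the effusate composition follows n_i/√M_i.
So x_CO in the escaping gas = (n_CO/√M_CO) / Σ(n_i/√M_i)
= (4.77/√28.01) / (4.77/√28.01 + 2.05/√70.90) = 0.9013/(0.9013 + 0.2435) = 0.7873.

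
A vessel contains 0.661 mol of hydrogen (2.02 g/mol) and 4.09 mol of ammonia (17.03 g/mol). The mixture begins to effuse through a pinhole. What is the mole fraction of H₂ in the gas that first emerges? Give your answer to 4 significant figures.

Each component's effusion rate ∝ (its partial pressure)·(1/√M) ∝ n_i/√M_i.
So x_H₂ in the escaping gas = (n_H₂/√M_H₂) / Σ(n_i/√M_i)
= (0.661/√2.02) / (0.661/√2.02 + 4.09/√17.03) = 0.4651/(0.4651 + 0.9911) = 0.3194.

0.3194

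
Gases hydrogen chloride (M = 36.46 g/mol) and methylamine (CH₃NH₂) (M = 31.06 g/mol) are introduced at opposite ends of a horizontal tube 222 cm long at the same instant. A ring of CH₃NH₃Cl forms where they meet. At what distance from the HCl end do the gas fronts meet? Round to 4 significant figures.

106.6 cm

Distances travelled in equal time are proportional to diffusion rates, so d_HCl/d_CH₃NH₂ = √(M_CH₃NH₂/M_HCl) = √(31.06/36.46) = 0.9230.
With d_HCl + d_CH₃NH₂ = 222 cm, d_CH₃NH₂ = 222/(1 + 0.9230) = 115.4 cm.
d_HCl = 222 − 115.4 = 106.6 cm.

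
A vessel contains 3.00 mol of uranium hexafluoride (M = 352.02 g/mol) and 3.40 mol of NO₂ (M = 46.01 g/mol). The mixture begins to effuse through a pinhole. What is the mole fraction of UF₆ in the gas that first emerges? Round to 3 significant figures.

Rate_i ∝ x_i/√M_i (Graham's law weighted by mole fraction), so the effusate composition follows n_i/√M_i.
So x_UF₆ in the escaping gas = (n_UF₆/√M_UF₆) / Σ(n_i/√M_i)
= (3.00/√352.02) / (3.00/√352.02 + 3.40/√46.01) = 0.1599/(0.1599 + 0.5012) = 0.242.

0.242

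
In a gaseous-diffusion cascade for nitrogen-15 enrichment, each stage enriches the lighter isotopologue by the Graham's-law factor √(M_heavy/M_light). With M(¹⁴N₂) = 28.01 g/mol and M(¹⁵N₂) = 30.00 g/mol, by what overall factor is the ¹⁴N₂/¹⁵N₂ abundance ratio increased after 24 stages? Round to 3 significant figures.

2.28

The single-stage factor is √(M_heavy/M_light), so 24 stages give [√(30.00/28.01)]^24 = (30.00/28.01)^(24/2).
= 1.07105^12 = 2.28.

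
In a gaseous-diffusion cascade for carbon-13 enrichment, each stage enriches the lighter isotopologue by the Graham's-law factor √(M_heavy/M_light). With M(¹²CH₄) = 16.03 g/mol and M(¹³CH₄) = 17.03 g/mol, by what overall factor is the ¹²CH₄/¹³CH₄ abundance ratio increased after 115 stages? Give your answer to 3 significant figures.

After 115 stages the ratio has grown by (√(17.03/16.03))^115 = (17.03/16.03)^(115/2).
= 1.06238^(115/2) = 32.4.

32.4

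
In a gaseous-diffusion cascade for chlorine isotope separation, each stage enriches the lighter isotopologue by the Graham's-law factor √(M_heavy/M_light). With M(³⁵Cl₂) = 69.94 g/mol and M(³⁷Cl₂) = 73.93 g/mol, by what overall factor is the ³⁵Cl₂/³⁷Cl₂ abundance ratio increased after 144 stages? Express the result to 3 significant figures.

54.3

Each stage multiplies the ratio by α = √(73.93/69.94), so after 144 stages the overall factor is α^144 = (73.93/69.94)^(144/2).
= 1.05705^72 = 54.3.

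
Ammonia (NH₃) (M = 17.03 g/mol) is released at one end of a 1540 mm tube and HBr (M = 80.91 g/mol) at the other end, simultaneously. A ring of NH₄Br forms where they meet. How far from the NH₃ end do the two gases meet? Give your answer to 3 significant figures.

Distances travelled in equal time are proportional to diffusion rates, so d_NH₃/d_HBr = √(M_HBr/M_NH₃) = √(80.91/17.03) = 2.180.
With d_NH₃ + d_HBr = 1540 mm, d_HBr = 1540/(1 + 2.180) = 484.3 mm.
d_NH₃ = 1540 − 484.3 = 1060 mm.

1060 mm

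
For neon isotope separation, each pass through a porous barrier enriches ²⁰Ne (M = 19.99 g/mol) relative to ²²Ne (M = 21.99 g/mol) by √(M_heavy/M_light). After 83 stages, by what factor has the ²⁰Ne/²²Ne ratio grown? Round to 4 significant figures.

The single-stage factor is √(M_heavy/M_light), so 83 stages give [√(21.99/19.99)]^83 = (21.99/19.99)^(83/2).
= 1.10005^(83/2) = 52.31.

52.31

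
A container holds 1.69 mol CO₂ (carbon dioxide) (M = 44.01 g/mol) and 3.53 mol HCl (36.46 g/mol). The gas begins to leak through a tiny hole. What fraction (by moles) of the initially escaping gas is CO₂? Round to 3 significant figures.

0.304

The effusion rate of species i is ∝ p_i/√M_i ∝ n_i/√M_i.
Mole fraction of CO₂ in the effusate = (n_CO₂/√M_CO₂) / (n_CO₂/√M_CO₂ + n_HCl/√M_HCl)
= (1.69/√44.01) / (1.69/√44.01 + 3.53/√36.46) = 0.2547/(0.2547 + 0.5846) = 0.304.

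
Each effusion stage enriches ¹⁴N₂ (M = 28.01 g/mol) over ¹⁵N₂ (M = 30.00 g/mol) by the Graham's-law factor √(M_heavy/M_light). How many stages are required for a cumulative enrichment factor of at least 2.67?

29

With α = √(30.00/28.01) per stage, ln α = ½ ln(1.07105) = 0.03432.
Need α^N ≥ 2.67 ⇒ N ≥ ln(2.67) / ln α = 0.9821 / 0.03432 = 28.62.
So at least 29 stages are needed.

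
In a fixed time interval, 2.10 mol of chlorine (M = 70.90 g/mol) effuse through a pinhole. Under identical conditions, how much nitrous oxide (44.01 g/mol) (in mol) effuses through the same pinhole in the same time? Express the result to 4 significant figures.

2.665 mol

Since effusion rate ∝ 1/√M, rate_N₂O/rate_Cl₂ = √(M_Cl₂/M_N₂O) = √(70.90/44.01) = √1.611 = 1.269.
So the amount for N₂O is 2.10 × 1.269 = 2.665 mol.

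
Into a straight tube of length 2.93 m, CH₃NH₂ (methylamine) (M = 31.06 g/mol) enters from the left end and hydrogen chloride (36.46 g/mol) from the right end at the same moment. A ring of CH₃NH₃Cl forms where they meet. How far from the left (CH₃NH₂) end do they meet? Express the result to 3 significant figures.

Distances travelled in equal time are proportional to diffusion rates, so d_CH₃NH₂/d_HCl = √(M_HCl/M_CH₃NH₂) = √(36.46/31.06) = 1.083.
With d_CH₃NH₂ + d_HCl = 2.93 m, d_HCl = 2.93/(1 + 1.083) = 1.406 m.
d_CH₃NH₂ = 2.93 − 1.406 = 1.52 m.

1.52 m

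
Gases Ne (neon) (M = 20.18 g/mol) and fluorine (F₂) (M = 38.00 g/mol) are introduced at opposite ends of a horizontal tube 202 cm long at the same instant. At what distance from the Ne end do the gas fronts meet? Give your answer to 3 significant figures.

Graham's law gives d_Ne/d_F₂ = rate_Ne/rate_F₂ = √(M_F₂/M_Ne) = √(38.00/20.18) = 1.372.
With d_Ne + d_F₂ = 202 cm, d_F₂ = 202/(1 + 1.372) = 85.15 cm.
d_Ne = 202 − 85.15 = 117 cm.

117 cm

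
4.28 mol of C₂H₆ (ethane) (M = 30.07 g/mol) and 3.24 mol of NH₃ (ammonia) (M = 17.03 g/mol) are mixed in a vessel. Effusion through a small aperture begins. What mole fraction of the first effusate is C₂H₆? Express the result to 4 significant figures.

0.4985

The effusion rate of species i is ∝ p_i/√M_i ∝ n_i/√M_i.
So x_C₂H₆ in the escaping gas = (n_C₂H₆/√M_C₂H₆) / Σ(n_i/√M_i)
= (4.28/√30.07) / (4.28/√30.07 + 3.24/√17.03) = 0.7805/(0.7805 + 0.7851) = 0.4985.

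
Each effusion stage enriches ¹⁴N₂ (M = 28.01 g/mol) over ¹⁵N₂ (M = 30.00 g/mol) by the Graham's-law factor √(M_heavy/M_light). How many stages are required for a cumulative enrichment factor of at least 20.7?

With α = √(30.00/28.01) per stage, ln α = ½ ln(1.07105) = 0.03432.
Need α^N ≥ 20.7 ⇒ N ≥ ln(20.7) / ln α = 3.030 / 0.03432 = 88.30.
So at least 89 stages are needed.

89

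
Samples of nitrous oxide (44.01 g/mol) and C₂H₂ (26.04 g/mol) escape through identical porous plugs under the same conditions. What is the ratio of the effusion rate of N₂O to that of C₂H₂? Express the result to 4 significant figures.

Using Graham's law: rate_N₂O/rate_C₂H₂ = √(M_C₂H₂/M_N₂O) = √(26.04/44.01) = √0.5917 = 0.7692.

0.7692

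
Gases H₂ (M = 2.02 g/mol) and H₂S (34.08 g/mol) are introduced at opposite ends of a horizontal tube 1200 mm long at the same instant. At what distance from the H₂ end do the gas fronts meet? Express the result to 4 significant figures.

Graham's law gives d_H₂/d_H₂S = rate_H₂/rate_H₂S = √(M_H₂S/M_H₂) = √(34.08/2.02) = 4.107.
With d_H₂ + d_H₂S = 1200 mm, d_H₂S = 1200/(1 + 4.107) = 235.0 mm.
d_H₂ = 1200 − 235.0 = 965.0 mm.

965.0 mm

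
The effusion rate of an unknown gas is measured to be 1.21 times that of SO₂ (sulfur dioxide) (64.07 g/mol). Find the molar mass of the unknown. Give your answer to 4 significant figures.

Since effusion rate ∝ 1/√M, rate_X/rate_SO₂ = √(M_SO₂/M_X).
1.21 = √(64.07/M_X)
M_X = 64.07 / 1.21² = 64.07 / 1.464 = 43.76 g/mol

43.76 g/mol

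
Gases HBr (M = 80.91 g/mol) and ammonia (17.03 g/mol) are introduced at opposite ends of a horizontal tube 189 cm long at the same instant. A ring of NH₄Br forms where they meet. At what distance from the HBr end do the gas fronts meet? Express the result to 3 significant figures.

59.4 cm

The fronts meet when d_HBr + d_NH₃ = L with d_HBr/d_NH₃ = √(M_NH₃/M_HBr) (Graham's law). Here √(M_NH₃/M_HBr) = √(17.03/80.91) = 0.4588.
With d_HBr + d_NH₃ = 189 cm, d_NH₃ = 189/(1 + 0.4588) = 129.6 cm.
d_HBr = 189 − 129.6 = 59.4 cm.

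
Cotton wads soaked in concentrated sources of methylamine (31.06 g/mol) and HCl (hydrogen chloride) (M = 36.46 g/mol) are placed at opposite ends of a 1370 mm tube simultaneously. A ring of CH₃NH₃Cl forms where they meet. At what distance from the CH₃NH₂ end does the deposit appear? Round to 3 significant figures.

The fronts meet when d_CH₃NH₂ + d_HCl = L with d_CH₃NH₂/d_HCl = √(M_HCl/M_CH₃NH₂) (Graham's law). Here √(M_HCl/M_CH₃NH₂) = √(36.46/31.06) = 1.083.
With d_CH₃NH₂ + d_HCl = 1370 mm, d_HCl = 1370/(1 + 1.083) = 657.6 mm.
d_CH₃NH₂ = 1370 − 657.6 = 712 mm.

712 mm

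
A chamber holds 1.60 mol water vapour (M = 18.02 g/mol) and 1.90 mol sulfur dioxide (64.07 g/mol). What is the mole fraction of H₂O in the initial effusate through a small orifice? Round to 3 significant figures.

0.614

Each component's effusion rate ∝ (its partial pressure)·(1/√M) ∝ n_i/√M_i.
x_H₂O(eff) = (n_H₂O/√M_H₂O) / (n_H₂O/√M_H₂O + n_SO₂/√M_SO₂)
= (1.60/√18.02) / (1.60/√18.02 + 1.90/√64.07) = 0.3769/(0.3769 + 0.2374) = 0.614.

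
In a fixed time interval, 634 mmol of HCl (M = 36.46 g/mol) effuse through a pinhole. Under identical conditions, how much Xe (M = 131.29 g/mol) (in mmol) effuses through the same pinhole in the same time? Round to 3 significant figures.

From Graham's law, rate_Xe/rate_HCl = √(M_HCl/M_Xe) = √(36.46/131.29) = √0.2777 = 0.5270.
So the amount for Xe is 634 × 0.5270 = 334 mmol.

334 mmol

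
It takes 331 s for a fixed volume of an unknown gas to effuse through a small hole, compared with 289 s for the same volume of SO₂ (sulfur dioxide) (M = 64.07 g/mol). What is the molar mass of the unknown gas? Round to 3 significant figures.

84.0 g/mol

Graham's law gives t_X/t_SO₂ = √(M_X/M_SO₂).
331/289 = 1.145 = √(M_X/64.07)
M_X = 64.07 × 1.145² = 64.07 × 1.312 = 84.0 g/mol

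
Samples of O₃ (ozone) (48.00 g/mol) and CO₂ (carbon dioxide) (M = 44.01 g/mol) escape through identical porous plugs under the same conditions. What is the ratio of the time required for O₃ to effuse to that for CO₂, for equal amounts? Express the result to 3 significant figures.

From Graham's law, t_O₃/t_CO₂ = √(M_O₃/M_CO₂) = √(48.00/44.01) = √1.091 = 1.04.

1.04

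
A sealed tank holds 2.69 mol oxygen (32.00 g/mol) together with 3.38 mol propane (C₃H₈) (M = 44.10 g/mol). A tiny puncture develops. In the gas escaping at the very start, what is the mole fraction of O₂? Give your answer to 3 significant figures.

Rate_i ∝ x_i/√M_i (Graham's law weighted by mole fraction), so the effusate composition follows n_i/√M_i.
Mole fraction of O₂ in the effusate = (n_O₂/√M_O₂) / (n_O₂/√M_O₂ + n_C₃H₈/√M_C₃H₈)
= (2.69/√32.00) / (2.69/√32.00 + 3.38/√44.10) = 0.4755/(0.4755 + 0.5090) = 0.483.

0.483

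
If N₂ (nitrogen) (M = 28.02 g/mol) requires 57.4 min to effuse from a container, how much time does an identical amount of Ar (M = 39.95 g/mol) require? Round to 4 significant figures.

68.54 min

Using Graham's law: t_Ar/t_N₂ = √(M_Ar/M_N₂) = √(39.95/28.02) = √1.426 = 1.194.
So the time for Ar is 57.4 × 1.194 = 68.54 min.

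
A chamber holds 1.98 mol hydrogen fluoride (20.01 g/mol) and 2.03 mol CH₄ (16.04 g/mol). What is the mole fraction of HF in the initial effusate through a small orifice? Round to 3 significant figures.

0.466

The effusion rate of species i is ∝ p_i/√M_i ∝ n_i/√M_i.
Mole fraction of HF in the effusate = (n_HF/√M_HF) / (n_HF/√M_HF + n_CH₄/√M_CH₄)
= (1.98/√20.01) / (1.98/√20.01 + 2.03/√16.04) = 0.4426/(0.4426 + 0.5069) = 0.466.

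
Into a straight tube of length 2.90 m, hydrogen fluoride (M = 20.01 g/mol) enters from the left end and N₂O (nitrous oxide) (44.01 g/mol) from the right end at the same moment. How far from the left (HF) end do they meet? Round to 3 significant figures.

1.73 m

Distances travelled in equal time are proportional to diffusion rates, so d_HF/d_N₂O = √(M_N₂O/M_HF) = √(44.01/20.01) = 1.483.
With d_HF + d_N₂O = 2.90 m, d_N₂O = 2.90/(1 + 1.483) = 1.168 m.
d_HF = 2.90 − 1.168 = 1.73 m.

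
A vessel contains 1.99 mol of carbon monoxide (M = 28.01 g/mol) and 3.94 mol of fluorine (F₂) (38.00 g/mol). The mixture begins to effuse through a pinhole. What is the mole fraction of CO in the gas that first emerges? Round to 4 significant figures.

0.3704

Effusion rate of each component ∝ n_i/√M_i (partial pressure × 1/√M).
Mole fraction of CO in the effusate = (n_CO/√M_CO) / (n_CO/√M_CO + n_F₂/√M_F₂)
= (1.99/√28.01) / (1.99/√28.01 + 3.94/√38.00) = 0.3760/(0.3760 + 0.6392) = 0.3704.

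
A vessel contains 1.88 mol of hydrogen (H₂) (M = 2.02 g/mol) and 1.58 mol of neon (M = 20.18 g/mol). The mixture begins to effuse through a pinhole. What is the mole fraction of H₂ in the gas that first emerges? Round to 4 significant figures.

0.7900

Rate_i ∝ x_i/√M_i (Graham's law weighted by mole fraction), so the effusate composition follows n_i/√M_i.
x_H₂(eff) = (n_H₂/√M_H₂) / (n_H₂/√M_H₂ + n_Ne/√M_Ne)
= (1.88/√2.02) / (1.88/√2.02 + 1.58/√20.18) = 1.323/(1.323 + 0.3517) = 0.7900.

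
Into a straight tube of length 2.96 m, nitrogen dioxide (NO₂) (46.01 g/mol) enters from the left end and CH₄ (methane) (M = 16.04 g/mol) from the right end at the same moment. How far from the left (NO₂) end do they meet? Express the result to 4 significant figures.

In equal time, each gas travels a distance ∝ its rate ∝ 1/√M, so d_NO₂/d_CH₄ = √(M_CH₄/M_NO₂) = √(16.04/46.01) = 0.5904.
With d_NO₂ + d_CH₄ = 2.96 m, d_CH₄ = 2.96/(1 + 0.5904) = 1.861 m.
d_NO₂ = 2.96 − 1.861 = 1.099 m.

1.099 m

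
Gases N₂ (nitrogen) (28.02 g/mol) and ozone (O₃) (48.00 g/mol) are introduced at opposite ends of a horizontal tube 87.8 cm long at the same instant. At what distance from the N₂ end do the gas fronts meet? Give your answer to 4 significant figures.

49.77 cm

Distances travelled in equal time are proportional to diffusion rates, so d_N₂/d_O₃ = √(M_O₃/M_N₂) = √(48.00/28.02) = 1.309.
With d_N₂ + d_O₃ = 87.8 cm, d_O₃ = 87.8/(1 + 1.309) = 38.03 cm.
d_N₂ = 87.8 − 38.03 = 49.77 cm.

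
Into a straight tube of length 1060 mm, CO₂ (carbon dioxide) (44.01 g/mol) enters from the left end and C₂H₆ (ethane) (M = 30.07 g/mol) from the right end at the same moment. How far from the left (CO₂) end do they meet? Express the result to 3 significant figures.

480 mm

In equal time, each gas travels a distance ∝ its rate ∝ 1/√M, so d_CO₂/d_C₂H₆ = √(M_C₂H₆/M_CO₂) = √(30.07/44.01) = 0.8266.
With d_CO₂ + d_C₂H₆ = 1060 mm, d_C₂H₆ = 1060/(1 + 0.8266) = 580.3 mm.
d_CO₂ = 1060 − 580.3 = 480 mm.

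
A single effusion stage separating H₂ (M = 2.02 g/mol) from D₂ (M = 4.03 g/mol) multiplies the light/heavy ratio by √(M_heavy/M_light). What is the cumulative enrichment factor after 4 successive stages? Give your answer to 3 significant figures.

3.98

After 4 stages the ratio has grown by (√(4.03/2.02))^4 = (4.03/2.02)^(4/2).
= 1.99505^2 = 3.98.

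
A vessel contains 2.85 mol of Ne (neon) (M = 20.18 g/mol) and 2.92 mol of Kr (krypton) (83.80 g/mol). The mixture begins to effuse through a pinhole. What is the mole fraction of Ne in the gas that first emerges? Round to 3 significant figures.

0.665

Each component's effusion rate ∝ (its partial pressure)·(1/√M) ∝ n_i/√M_i.
x_Ne(eff) = (n_Ne/√M_Ne) / (n_Ne/√M_Ne + n_Kr/√M_Kr)
= (2.85/√20.18) / (2.85/√20.18 + 2.92/√83.80) = 0.6344/(0.6344 + 0.3190) = 0.665.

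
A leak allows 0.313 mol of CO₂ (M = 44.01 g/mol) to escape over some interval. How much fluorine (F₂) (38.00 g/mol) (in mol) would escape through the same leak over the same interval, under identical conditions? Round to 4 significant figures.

0.3368 mol

From Graham's law, rate_F₂/rate_CO₂ = √(M_CO₂/M_F₂) = √(44.01/38.00) = √1.158 = 1.076.
So the amount for F₂ is 0.313 × 1.076 = 0.3368 mol.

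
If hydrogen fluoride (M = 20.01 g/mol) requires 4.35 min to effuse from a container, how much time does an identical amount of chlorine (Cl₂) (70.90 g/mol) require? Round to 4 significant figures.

Graham's law gives t_Cl₂/t_HF = √(M_Cl₂/M_HF) = √(70.90/20.01) = √3.543 = 1.882.
So the time for Cl₂ is 4.35 × 1.882 = 8.188 min.

8.188 min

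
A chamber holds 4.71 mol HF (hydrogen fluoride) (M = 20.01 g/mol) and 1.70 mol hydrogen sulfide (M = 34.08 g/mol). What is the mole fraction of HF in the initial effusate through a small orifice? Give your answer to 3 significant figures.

Effusion rate of each component ∝ n_i/√M_i (partial pressure × 1/√M).
x_HF(eff) = (n_HF/√M_HF) / (n_HF/√M_HF + n_H₂S/√M_H₂S)
= (4.71/√20.01) / (4.71/√20.01 + 1.70/√34.08) = 1.053/(1.053 + 0.2912) = 0.783.

0.783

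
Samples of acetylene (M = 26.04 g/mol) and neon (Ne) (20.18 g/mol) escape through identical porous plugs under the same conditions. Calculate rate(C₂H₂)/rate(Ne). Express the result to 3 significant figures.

0.880

Since effusion rate ∝ 1/√M, rate_C₂H₂/rate_Ne = √(M_Ne/M_C₂H₂) = √(20.18/26.04) = √0.7750 = 0.880.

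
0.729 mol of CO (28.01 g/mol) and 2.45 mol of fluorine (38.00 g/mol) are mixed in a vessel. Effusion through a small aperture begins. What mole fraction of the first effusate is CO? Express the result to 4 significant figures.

Effusion rate of each component ∝ n_i/√M_i (partial pressure × 1/√M).
So x_CO in the escaping gas = (n_CO/√M_CO) / Σ(n_i/√M_i)
= (0.729/√28.01) / (0.729/√28.01 + 2.45/√38.00) = 0.1377/(0.1377 + 0.3974) = 0.2574.

0.2574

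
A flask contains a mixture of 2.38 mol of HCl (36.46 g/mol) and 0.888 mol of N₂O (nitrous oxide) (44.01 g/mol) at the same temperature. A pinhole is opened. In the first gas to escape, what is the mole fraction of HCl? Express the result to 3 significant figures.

Effusion rate of each component ∝ n_i/√M_i (partial pressure × 1/√M).
So x_HCl in the escaping gas = (n_HCl/√M_HCl) / Σ(n_i/√M_i)
= (2.38/√36.46) / (2.38/√36.46 + 0.888/√44.01) = 0.3942/(0.3942 + 0.1339) = 0.746.

0.746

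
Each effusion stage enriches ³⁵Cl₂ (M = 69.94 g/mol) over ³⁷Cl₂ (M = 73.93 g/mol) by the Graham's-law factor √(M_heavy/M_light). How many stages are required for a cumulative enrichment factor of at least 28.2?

121

Single-stage factor α = √(73.93/69.94), so ln α = ½ ln(1.05705) = 0.02774.
Need α^N ≥ 28.2 ⇒ N ≥ ln(28.2) / ln α = 3.339 / 0.02774 = 120.38.
So at least 121 stages are needed.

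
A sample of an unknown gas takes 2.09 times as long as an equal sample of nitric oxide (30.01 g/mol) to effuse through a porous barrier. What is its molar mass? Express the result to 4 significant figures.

By Graham's law, t_X/t_NO = √(M_X/M_NO).
2.09 = √(M_X/30.01)
M_X = 30.01 × 2.09² = 30.01 × 4.368 = 131.1 g/mol

131.1 g/mol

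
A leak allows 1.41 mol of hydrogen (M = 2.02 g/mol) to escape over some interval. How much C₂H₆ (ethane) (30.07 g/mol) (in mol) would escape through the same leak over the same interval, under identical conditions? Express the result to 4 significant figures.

Using Graham's law: rate_C₂H₆/rate_H₂ = √(M_H₂/M_C₂H₆) = √(2.02/30.07) = √0.06718 = 0.2592.
So the amount for C₂H₆ is 1.41 × 0.2592 = 0.3655 mol.

0.3655 mol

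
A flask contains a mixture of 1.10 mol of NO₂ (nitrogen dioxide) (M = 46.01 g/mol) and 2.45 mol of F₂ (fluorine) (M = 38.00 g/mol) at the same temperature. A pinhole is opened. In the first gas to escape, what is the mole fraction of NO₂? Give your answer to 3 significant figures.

0.290

Effusion rate of each component ∝ n_i/√M_i (partial pressure × 1/√M).
Mole fraction of NO₂ in the effusate = (n_NO₂/√M_NO₂) / (n_NO₂/√M_NO₂ + n_F₂/√M_F₂)
= (1.10/√46.01) / (1.10/√46.01 + 2.45/√38.00) = 0.1622/(0.1622 + 0.3974) = 0.290.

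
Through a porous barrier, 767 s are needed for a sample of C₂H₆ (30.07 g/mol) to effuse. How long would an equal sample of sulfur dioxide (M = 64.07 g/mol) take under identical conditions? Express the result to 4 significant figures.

1120 s

Graham's law gives t_SO₂/t_C₂H₆ = √(M_SO₂/M_C₂H₆) = √(64.07/30.07) = √2.131 = 1.460.
So the time for SO₂ is 767 × 1.460 = 1120 s.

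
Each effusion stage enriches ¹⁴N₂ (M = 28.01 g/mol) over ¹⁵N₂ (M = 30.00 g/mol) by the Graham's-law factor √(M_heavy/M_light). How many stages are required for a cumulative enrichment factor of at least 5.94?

52

With α = √(30.00/28.01) per stage, ln α = ½ ln(1.07105) = 0.03432.
Need α^N ≥ 5.94 ⇒ N ≥ ln(5.94) / ln α = 1.782 / 0.03432 = 51.92.
Rounding up, N = 52 stages.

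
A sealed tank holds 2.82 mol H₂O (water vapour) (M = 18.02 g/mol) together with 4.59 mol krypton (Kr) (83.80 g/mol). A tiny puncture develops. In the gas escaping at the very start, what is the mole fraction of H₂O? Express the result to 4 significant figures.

The effusion rate of species i is ∝ p_i/√M_i ∝ n_i/√M_i.
So x_H₂O in the escaping gas = (n_H₂O/√M_H₂O) / Σ(n_i/√M_i)
= (2.82/√18.02) / (2.82/√18.02 + 4.59/√83.80) = 0.6643/(0.6643 + 0.5014) = 0.5699.

0.5699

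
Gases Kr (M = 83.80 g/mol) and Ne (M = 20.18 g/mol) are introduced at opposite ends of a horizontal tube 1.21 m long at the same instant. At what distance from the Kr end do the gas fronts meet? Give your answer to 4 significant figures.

0.3983 m

In equal time, each gas travels a distance ∝ its rate ∝ 1/√M, so d_Kr/d_Ne = √(M_Ne/M_Kr) = √(20.18/83.80) = 0.4907.
With d_Kr + d_Ne = 1.21 m, d_Ne = 1.21/(1 + 0.4907) = 0.8117 m.
d_Kr = 1.21 − 0.8117 = 0.3983 m.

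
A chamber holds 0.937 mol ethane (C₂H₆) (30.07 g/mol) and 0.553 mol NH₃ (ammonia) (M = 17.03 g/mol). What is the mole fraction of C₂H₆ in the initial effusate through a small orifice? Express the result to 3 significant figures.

The effusion rate of species i is ∝ p_i/√M_i ∝ n_i/√M_i.
x_C₂H₆(eff) = (n_C₂H₆/√M_C₂H₆) / (n_C₂H₆/√M_C₂H₆ + n_NH₃/√M_NH₃)
= (0.937/√30.07) / (0.937/√30.07 + 0.553/√17.03) = 0.1709/(0.1709 + 0.1340) = 0.560.

0.560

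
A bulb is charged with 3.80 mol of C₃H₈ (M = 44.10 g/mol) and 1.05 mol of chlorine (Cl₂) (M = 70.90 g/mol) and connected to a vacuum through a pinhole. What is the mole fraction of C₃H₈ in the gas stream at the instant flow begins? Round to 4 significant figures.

Effusion rate of each component ∝ n_i/√M_i (partial pressure × 1/√M).
x_C₃H₈(eff) = (n_C₃H₈/√M_C₃H₈) / (n_C₃H₈/√M_C₃H₈ + n_Cl₂/√M_Cl₂)
= (3.80/√44.10) / (3.80/√44.10 + 1.05/√70.90) = 0.5722/(0.5722 + 0.1247) = 0.8211.

0.8211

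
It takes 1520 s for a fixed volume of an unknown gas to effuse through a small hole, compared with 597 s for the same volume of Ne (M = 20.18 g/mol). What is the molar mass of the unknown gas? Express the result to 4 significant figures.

Since effusion rate ∝ 1/√M, t_X/t_Ne = √(M_X/M_Ne).
1520/597 = 2.546 = √(M_X/20.18)
M_X = 20.18 × 2.546² = 20.18 × 6.482 = 130.8 g/mol

130.8 g/mol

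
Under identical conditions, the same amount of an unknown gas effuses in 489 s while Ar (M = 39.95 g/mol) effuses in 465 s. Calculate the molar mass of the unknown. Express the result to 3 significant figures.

Graham's law gives t_X/t_Ar = √(M_X/M_Ar).
489/465 = 1.052 = √(M_X/39.95)
M_X = 39.95 × 1.052² = 39.95 × 1.106 = 44.2 g/mol

44.2 g/mol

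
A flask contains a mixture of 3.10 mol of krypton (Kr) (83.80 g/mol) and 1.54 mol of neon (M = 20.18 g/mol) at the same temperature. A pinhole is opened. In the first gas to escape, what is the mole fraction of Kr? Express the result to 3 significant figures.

0.497

Effusion rate of each component ∝ n_i/√M_i (partial pressure × 1/√M).
x_Kr(eff) = (n_Kr/√M_Kr) / (n_Kr/√M_Kr + n_Ne/√M_Ne)
= (3.10/√83.80) / (3.10/√83.80 + 1.54/√20.18) = 0.3386/(0.3386 + 0.3428) = 0.497.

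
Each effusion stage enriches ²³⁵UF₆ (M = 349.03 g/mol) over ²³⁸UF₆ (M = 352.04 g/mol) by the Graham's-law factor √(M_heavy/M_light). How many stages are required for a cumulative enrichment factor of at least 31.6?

805

With α = √(352.04/349.03) per stage, ln α = ½ ln(1.00862) = 0.004293.
Need α^N ≥ 31.6 ⇒ N ≥ ln(31.6) / ln α = 3.453 / 0.004293 = 804.28.
Rounding up, N = 805 stages.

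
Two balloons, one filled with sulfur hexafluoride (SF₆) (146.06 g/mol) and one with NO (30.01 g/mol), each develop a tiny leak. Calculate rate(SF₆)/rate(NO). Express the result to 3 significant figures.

Using Graham's law: rate_SF₆/rate_NO = √(M_NO/M_SF₆) = √(30.01/146.06) = √0.2055 = 0.453.

0.453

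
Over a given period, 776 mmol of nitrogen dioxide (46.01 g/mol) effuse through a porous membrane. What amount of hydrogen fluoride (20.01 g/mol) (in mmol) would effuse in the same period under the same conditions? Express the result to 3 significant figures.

Graham's law gives rate_HF/rate_NO₂ = √(M_NO₂/M_HF) = √(46.01/20.01) = √2.299 = 1.516.
So the amount for HF is 776 × 1.516 = 1180 mmol.

1180 mmol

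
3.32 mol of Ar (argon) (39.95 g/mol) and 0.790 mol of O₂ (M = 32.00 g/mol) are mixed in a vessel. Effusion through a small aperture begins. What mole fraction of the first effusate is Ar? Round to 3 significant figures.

0.790

Rate_i ∝ x_i/√M_i (Graham's law weighted by mole fraction), so the effusate composition follows n_i/√M_i.
Mole fraction of Ar in the effusate = (n_Ar/√M_Ar) / (n_Ar/√M_Ar + n_O₂/√M_O₂)
= (3.32/√39.95) / (3.32/√39.95 + 0.790/√32.00) = 0.5253/(0.5253 + 0.1397) = 0.790.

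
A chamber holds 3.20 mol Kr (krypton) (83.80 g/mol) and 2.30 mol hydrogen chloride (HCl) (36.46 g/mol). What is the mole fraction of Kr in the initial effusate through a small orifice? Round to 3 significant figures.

0.479

Rate_i ∝ x_i/√M_i (Graham's law weighted by mole fraction), so the effusate composition follows n_i/√M_i.
Mole fraction of Kr in the effusate = (n_Kr/√M_Kr) / (n_Kr/√M_Kr + n_HCl/√M_HCl)
= (3.20/√83.80) / (3.20/√83.80 + 2.30/√36.46) = 0.3496/(0.3496 + 0.3809) = 0.479.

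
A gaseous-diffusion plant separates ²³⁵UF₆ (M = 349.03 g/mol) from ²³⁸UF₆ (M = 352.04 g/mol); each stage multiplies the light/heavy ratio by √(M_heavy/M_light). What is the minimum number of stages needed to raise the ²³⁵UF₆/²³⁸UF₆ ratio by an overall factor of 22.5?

Single-stage factor α = √(352.04/349.03), so ln α = ½ ln(1.00862) = 0.004293.
Need α^N ≥ 22.5 ⇒ N ≥ ln(22.5) / ln α = 3.114 / 0.004293 = 725.18.
So at least 726 stages are needed.

726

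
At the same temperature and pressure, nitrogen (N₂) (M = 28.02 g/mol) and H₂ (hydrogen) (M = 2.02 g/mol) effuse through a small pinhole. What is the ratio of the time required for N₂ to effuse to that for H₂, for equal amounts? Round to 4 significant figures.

3.724

Using Graham's law: t_N₂/t_H₂ = √(M_N₂/M_H₂) = √(28.02/2.02) = √13.87 = 3.724.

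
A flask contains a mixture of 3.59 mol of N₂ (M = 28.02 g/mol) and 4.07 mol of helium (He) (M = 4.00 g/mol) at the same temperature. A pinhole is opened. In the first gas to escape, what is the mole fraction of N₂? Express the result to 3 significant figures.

0.250

The effusion rate of species i is ∝ p_i/√M_i ∝ n_i/√M_i.
x_N₂(eff) = (n_N₂/√M_N₂) / (n_N₂/√M_N₂ + n_He/√M_He)
= (3.59/√28.02) / (3.59/√28.02 + 4.07/√4.00) = 0.6782/(0.6782 + 2.035) = 0.250.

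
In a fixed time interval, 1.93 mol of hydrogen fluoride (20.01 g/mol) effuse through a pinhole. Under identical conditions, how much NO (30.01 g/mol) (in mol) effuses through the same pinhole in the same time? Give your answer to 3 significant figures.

1.58 mol

Graham's law gives rate_NO/rate_HF = √(M_HF/M_NO) = √(20.01/30.01) = √0.6668 = 0.8166.
So the amount for NO is 1.93 × 0.8166 = 1.58 mol.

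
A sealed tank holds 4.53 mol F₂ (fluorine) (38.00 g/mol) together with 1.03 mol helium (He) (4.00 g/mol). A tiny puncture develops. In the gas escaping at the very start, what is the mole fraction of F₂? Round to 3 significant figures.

The effusion rate of species i is ∝ p_i/√M_i ∝ n_i/√M_i.
Mole fraction of F₂ in the effusate = (n_F₂/√M_F₂) / (n_F₂/√M_F₂ + n_He/√M_He)
= (4.53/√38.00) / (4.53/√38.00 + 1.03/√4.00) = 0.7349/(0.7349 + 0.5150) = 0.588.

0.588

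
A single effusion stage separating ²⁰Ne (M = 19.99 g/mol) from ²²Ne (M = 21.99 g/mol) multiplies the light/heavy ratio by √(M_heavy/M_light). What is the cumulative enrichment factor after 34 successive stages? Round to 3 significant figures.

Each stage multiplies the ratio by α = √(21.99/19.99), so after 34 stages the overall factor is α^34 = (21.99/19.99)^(34/2).
= 1.10005^17 = 5.06.

5.06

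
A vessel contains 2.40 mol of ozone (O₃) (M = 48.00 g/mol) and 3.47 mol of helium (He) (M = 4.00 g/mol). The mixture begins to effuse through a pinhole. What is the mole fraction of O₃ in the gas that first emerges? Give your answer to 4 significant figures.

The effusion rate of species i is ∝ p_i/√M_i ∝ n_i/√M_i.
Mole fraction of O₃ in the effusate = (n_O₃/√M_O₃) / (n_O₃/√M_O₃ + n_He/√M_He)
= (2.40/√48.00) / (2.40/√48.00 + 3.47/√4.00) = 0.3464/(0.3464 + 1.735) = 0.1664.

0.1664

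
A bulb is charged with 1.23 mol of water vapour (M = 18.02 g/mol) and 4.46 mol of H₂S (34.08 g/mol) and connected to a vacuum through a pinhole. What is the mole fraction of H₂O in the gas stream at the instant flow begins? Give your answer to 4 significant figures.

Each component's effusion rate ∝ (its partial pressure)·(1/√M) ∝ n_i/√M_i.
So x_H₂O in the escaping gas = (n_H₂O/√M_H₂O) / Σ(n_i/√M_i)
= (1.23/√18.02) / (1.23/√18.02 + 4.46/√34.08) = 0.2898/(0.2898 + 0.7640) = 0.2750.

0.2750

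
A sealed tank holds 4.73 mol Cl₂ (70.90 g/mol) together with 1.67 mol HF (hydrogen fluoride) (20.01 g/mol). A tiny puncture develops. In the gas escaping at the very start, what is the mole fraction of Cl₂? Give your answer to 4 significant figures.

Each component's effusion rate ∝ (its partial pressure)·(1/√M) ∝ n_i/√M_i.
Mole fraction of Cl₂ in the effusate = (n_Cl₂/√M_Cl₂) / (n_Cl₂/√M_Cl₂ + n_HF/√M_HF)
= (4.73/√70.90) / (4.73/√70.90 + 1.67/√20.01) = 0.5617/(0.5617 + 0.3733) = 0.6007.

0.6007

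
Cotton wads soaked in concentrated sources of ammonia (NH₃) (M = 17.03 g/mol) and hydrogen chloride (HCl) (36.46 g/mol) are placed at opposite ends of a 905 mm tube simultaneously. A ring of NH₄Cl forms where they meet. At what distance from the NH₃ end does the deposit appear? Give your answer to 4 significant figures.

537.6 mm

In equal time, each gas travels a distance ∝ its rate ∝ 1/√M, so d_NH₃/d_HCl = √(M_HCl/M_NH₃) = √(36.46/17.03) = 1.463.
With d_NH₃ + d_HCl = 905 mm, d_HCl = 905/(1 + 1.463) = 367.4 mm.
d_NH₃ = 905 − 367.4 = 537.6 mm.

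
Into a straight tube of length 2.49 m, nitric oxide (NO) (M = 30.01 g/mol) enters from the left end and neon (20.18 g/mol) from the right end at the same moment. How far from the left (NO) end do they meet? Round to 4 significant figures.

1.122 m

Distances travelled in equal time are proportional to diffusion rates, so d_NO/d_Ne = √(M_Ne/M_NO) = √(20.18/30.01) = 0.8200.
With d_NO + d_Ne = 2.49 m, d_Ne = 2.49/(1 + 0.8200) = 1.368 m.
d_NO = 2.49 − 1.368 = 1.122 m.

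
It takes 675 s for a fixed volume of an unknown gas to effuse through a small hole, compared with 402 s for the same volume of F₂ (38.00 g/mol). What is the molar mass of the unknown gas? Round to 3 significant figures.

107 g/mol

From Graham's law, t_X/t_F₂ = √(M_X/M_F₂).
675/402 = 1.679 = √(M_X/38.00)
M_X = 38.00 × 1.679² = 38.00 × 2.819 = 107 g/mol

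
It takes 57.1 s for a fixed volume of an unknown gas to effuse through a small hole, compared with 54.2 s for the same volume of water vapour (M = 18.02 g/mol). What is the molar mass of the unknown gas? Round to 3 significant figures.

From Graham's law, t_X/t_H₂O = √(M_X/M_H₂O).
57.1/54.2 = 1.054 = √(M_X/18.02)
M_X = 18.02 × 1.054² = 18.02 × 1.110 = 20.0 g/mol

20.0 g/mol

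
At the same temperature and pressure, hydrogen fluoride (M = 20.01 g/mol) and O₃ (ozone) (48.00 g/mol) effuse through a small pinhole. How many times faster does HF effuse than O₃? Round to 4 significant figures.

Graham's law gives rate_HF/rate_O₃ = √(M_O₃/M_HF) = √(48.00/20.01) = √2.399 = 1.549.

1.549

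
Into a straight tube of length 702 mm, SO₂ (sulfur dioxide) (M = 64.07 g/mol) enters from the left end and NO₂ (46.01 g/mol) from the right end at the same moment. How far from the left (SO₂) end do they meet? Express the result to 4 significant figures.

322.0 mm

The fronts meet when d_SO₂ + d_NO₂ = L with d_SO₂/d_NO₂ = √(M_NO₂/M_SO₂) (Graham's law). Here √(M_NO₂/M_SO₂) = √(46.01/64.07) = 0.8474.
With d_SO₂ + d_NO₂ = 702 mm, d_NO₂ = 702/(1 + 0.8474) = 380.0 mm.
d_SO₂ = 702 − 380.0 = 322.0 mm.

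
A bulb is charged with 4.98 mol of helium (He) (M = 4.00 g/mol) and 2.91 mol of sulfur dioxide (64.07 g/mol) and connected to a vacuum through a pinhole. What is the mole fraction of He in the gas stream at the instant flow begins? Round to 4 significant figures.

0.8726

Rate_i ∝ x_i/√M_i (Graham's law weighted by mole fraction), so the effusate composition follows n_i/√M_i.
x_He(eff) = (n_He/√M_He) / (n_He/√M_He + n_SO₂/√M_SO₂)
= (4.98/√4.00) / (4.98/√4.00 + 2.91/√64.07) = 2.490/(2.490 + 0.3636) = 0.8726.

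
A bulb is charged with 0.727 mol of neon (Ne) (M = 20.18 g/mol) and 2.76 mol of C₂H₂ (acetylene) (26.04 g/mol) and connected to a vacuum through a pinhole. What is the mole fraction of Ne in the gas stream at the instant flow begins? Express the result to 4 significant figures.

0.2303

Effusion rate of each component ∝ n_i/√M_i (partial pressure × 1/√M).
So x_Ne in the escaping gas = (n_Ne/√M_Ne) / Σ(n_i/√M_i)
= (0.727/√20.18) / (0.727/√20.18 + 2.76/√26.04) = 0.1618/(0.1618 + 0.5409) = 0.2303.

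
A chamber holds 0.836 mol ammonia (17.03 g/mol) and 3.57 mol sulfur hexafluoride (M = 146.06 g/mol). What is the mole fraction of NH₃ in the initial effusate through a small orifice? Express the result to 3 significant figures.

0.407

Rate_i ∝ x_i/√M_i (Graham's law weighted by mole fraction), so the effusate composition follows n_i/√M_i.
So x_NH₃ in the escaping gas = (n_NH₃/√M_NH₃) / Σ(n_i/√M_i)
= (0.836/√17.03) / (0.836/√17.03 + 3.57/√146.06) = 0.2026/(0.2026 + 0.2954) = 0.407.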